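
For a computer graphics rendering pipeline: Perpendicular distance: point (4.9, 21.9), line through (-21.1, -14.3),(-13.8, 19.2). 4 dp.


|cross product| = 606.74
|line direction| = sqrt(1175.54) = 34.2861
Distance = 606.74/sqrt(1175.54) = 17.6964

17.6964


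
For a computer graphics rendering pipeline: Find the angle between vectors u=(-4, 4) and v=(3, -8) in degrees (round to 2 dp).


u.v = -44, |u| = sqrt(32) = 5.6569, |v| = sqrt(73) = 8.544
cos(theta) = u.v/(|u||v|) = -44/sqrt(2336) = -0.910366
theta = acos(-0.910366) = 155.56 degrees

155.56 degrees


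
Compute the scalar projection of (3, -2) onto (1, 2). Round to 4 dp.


u.v = -1, |v| = sqrt(5) = 2.2361
Scalar projection = u.v / |v| = -1 / sqrt(5) = -0.4472

-0.4472


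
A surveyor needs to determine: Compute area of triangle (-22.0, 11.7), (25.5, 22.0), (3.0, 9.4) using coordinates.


Area = |x_A(y_B-y_C) + x_B(y_C-y_A) + x_C(y_A-y_B)|/2
= |(-277.2) + (-58.65) + (-30.9)|/2
= 366.75/2 = 183.375

183.375


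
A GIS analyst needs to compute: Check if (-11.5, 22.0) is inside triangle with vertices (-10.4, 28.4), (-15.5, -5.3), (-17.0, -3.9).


Cross products: AB x AP = -4.43, BC x BP = -46.55, CA x CP = -6.71
All same sign? yes

Yes, inside


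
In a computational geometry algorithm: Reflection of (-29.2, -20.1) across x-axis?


Reflection over x-axis: (x,y) -> (x,-y)
(-29.2, -20.1) -> (-29.2, 20.1)

(-29.2, 20.1)


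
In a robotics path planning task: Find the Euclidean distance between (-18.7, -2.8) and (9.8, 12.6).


dx=28.5, dy=15.4
d^2 = 28.5^2 + 15.4^2 = 1049.41
d = sqrt(1049.41) = 32.3946

32.3946


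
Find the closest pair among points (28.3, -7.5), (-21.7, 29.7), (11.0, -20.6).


d(P0,P1) = 62.3205, d(P0,P2) = 21.7002, d(P1,P2) = 59.9948
Closest: P0 and P2

Closest pair: (28.3, -7.5) and (11.0, -20.6), distance = 21.7002


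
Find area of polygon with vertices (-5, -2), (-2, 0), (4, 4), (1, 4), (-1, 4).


Shoelace sum: ((-5)*0 - (-2)*(-2)) + ((-2)*4 - 4*0) + (4*4 - 1*4) + (1*4 - (-1)*4) + ((-1)*(-2) - (-5)*4)
= 30
Area = |30|/2 = 15

15


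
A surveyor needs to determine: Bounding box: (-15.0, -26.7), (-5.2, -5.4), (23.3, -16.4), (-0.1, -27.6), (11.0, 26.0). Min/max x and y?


x range: [-15, 23.3]
y range: [-27.6, 26]
Bounding box: (-15,-27.6) to (23.3,26)

(-15,-27.6) to (23.3,26)


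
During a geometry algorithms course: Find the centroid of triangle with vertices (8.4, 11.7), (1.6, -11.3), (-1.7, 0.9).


Centroid = ((x_A+x_B+x_C)/3, (y_A+y_B+y_C)/3)
= ((8.4+1.6+(-1.7))/3, (11.7+(-11.3)+0.9)/3)
= (2.7667, 0.4333)

(2.7667, 0.4333)


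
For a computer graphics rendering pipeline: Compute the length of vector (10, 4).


|u| = sqrt(10^2 + 4^2) = sqrt(116) = 10.7703

10.7703


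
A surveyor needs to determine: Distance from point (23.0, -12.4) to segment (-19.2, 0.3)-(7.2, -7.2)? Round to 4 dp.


Project P onto AB: t = 1 (clamped to [0,1])
Closest point on segment: (7.2, -7.2)
Distance: 16.6337

16.6337


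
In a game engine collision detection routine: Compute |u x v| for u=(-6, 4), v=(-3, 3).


|u x v| = |(-6)*3 - 4*(-3)|
= |(-18) - (-12)| = 6

6


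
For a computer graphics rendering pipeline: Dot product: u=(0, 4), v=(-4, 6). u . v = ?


u . v = u_x*v_x + u_y*v_y = 0*(-4) + 4*6
= 0 + 24 = 24

24


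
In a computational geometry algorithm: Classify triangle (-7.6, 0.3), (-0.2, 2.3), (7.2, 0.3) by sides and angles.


Side lengths squared: AB^2=58.76, BC^2=58.76, CA^2=219.04
Sorted: [58.76, 58.76, 219.04]
By sides: Isosceles, By angles: Obtuse

Isosceles, Obtuse


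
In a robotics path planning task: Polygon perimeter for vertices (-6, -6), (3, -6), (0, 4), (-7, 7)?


Sides: (-6, -6)->(3, -6): sqrt(81) = 9, (3, -6)->(0, 4): sqrt(109) = 10.440307, (0, 4)->(-7, 7): sqrt(58) = 7.615773, (-7, 7)->(-6, -6): sqrt(170) = 13.038405
Sum = 40.094485
Perimeter = 40.0945

40.0945


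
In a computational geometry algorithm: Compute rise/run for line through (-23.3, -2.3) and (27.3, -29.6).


slope = (y2-y1)/(x2-x1) = ((-29.6)-(-2.3))/(27.3-(-23.3)) = (-27.3)/50.6 = -0.5395

-0.5395


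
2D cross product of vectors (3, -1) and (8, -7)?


u x v = u_x*v_y - u_y*v_x = 3*(-7) - (-1)*8
= (-21) - (-8) = -13

-13


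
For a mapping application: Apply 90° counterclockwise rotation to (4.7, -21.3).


90° CCW: (x,y) -> (-y, x)
(4.7,-21.3) -> (21.3, 4.7)

(21.3, 4.7)


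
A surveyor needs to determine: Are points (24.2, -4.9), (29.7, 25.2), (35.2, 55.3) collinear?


Cross product: (29.7-24.2)*(55.3-(-4.9)) - (25.2-(-4.9))*(35.2-24.2)
= 0

Yes, collinear


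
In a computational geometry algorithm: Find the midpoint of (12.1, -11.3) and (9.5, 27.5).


M = ((12.1+9.5)/2, ((-11.3)+27.5)/2)
= (10.8, 8.1)

(10.8, 8.1)


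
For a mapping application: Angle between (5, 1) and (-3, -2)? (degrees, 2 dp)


u.v = -17, |u| = sqrt(26) = 5.099, |v| = sqrt(13) = 3.6056
cos(theta) = u.v/(|u||v|) = -17/sqrt(338) = -0.924678
theta = acos(-0.924678) = 157.62 degrees

157.62 degrees


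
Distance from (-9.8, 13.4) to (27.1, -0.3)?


dx=36.9, dy=-13.7
d^2 = 36.9^2 + (-13.7)^2 = 1549.3
d = sqrt(1549.3) = 39.3611

39.3611


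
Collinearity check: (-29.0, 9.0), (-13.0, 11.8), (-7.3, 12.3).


Cross product: ((-13)-(-29))*(12.3-9) - (11.8-9)*((-7.3)-(-29))
= -7.96

No, not collinear


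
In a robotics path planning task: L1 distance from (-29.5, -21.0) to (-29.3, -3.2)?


|(-29.5)-(-29.3)| + |(-21)-(-3.2)| = 0.2 + 17.8 = 18

18


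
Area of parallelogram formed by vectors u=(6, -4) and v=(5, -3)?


|u x v| = |6*(-3) - (-4)*5|
= |(-18) - (-20)| = 2

2


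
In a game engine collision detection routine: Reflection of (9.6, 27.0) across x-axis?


Reflection over x-axis: (x,y) -> (x,-y)
(9.6, 27) -> (9.6, -27)

(9.6, -27)


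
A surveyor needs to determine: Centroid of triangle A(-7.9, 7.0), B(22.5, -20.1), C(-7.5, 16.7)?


Centroid = ((x_A+x_B+x_C)/3, (y_A+y_B+y_C)/3)
= (((-7.9)+22.5+(-7.5))/3, (7+(-20.1)+16.7)/3)
= (2.3667, 1.2)

(2.3667, 1.2)


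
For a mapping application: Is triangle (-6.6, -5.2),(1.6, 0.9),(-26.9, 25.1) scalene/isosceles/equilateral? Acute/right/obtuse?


Side lengths squared: AB^2=104.45, BC^2=1397.89, CA^2=1330.18
Sorted: [104.45, 1330.18, 1397.89]
By sides: Scalene, By angles: Acute

Scalene, Acute


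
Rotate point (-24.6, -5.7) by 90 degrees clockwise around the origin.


90° CW: (x,y) -> (y, -x)
(-24.6,-5.7) -> (-5.7, 24.6)

(-5.7, 24.6)


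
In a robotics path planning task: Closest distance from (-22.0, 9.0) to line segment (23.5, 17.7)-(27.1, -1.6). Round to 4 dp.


Project P onto AB: t = 0.0107 (clamped to [0,1])
Closest point on segment: (23.5384, 17.4942)
Distance: 46.3238

46.3238


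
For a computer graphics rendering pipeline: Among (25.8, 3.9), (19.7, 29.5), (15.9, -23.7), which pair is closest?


d(P0,P1) = 26.3167, d(P0,P2) = 29.3218, d(P1,P2) = 53.3355
Closest: P0 and P1

Closest pair: (25.8, 3.9) and (19.7, 29.5), distance = 26.3167


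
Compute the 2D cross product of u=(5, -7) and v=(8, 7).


u x v = u_x*v_y - u_y*v_x = 5*7 - (-7)*8
= 35 - (-56) = 91

91


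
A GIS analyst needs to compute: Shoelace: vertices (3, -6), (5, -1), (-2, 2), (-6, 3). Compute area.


Shoelace sum: (3*(-1) - 5*(-6)) + (5*2 - (-2)*(-1)) + ((-2)*3 - (-6)*2) + ((-6)*(-6) - 3*3)
= 68
Area = |68|/2 = 34

34


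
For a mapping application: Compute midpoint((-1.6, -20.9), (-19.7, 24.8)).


M = (((-1.6)+(-19.7))/2, ((-20.9)+24.8)/2)
= (-10.65, 1.95)

(-10.65, 1.95)


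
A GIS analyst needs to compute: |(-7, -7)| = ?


|u| = sqrt((-7)^2 + (-7)^2) = sqrt(98) = 9.8995

9.8995


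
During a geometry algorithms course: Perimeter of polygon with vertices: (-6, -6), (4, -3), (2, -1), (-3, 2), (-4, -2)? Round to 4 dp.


Sides: (-6, -6)->(4, -3): sqrt(109) = 10.440307, (4, -3)->(2, -1): sqrt(8) = 2.828427, (2, -1)->(-3, 2): sqrt(34) = 5.830952, (-3, 2)->(-4, -2): sqrt(17) = 4.123106, (-4, -2)->(-6, -6): sqrt(20) = 4.472136
Sum = 27.694928
Perimeter = 27.6949

27.6949


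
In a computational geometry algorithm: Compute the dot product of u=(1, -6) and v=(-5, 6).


u . v = u_x*v_x + u_y*v_y = 1*(-5) + (-6)*6
= (-5) + (-36) = -41

-41


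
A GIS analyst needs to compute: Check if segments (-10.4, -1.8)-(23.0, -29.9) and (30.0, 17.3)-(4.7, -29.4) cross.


Cross products: d1=-1403.45, d2=867.26, d3=1773.18, d4=-497.53
d1*d2 < 0 and d3*d4 < 0? yes

Yes, they intersect


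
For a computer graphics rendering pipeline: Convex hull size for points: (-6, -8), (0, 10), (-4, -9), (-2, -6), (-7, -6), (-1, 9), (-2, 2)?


Convex hull vertices (CCW): (-7, -6), (-6, -8), (-4, -9), (-2, -6), (0, 10), (-1, 9)
Count = 6

6


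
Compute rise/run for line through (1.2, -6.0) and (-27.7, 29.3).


slope = (y2-y1)/(x2-x1) = (29.3-(-6))/((-27.7)-1.2) = 35.3/(-28.9) = -1.2215

-1.2215


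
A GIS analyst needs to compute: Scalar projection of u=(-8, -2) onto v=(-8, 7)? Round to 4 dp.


u.v = 50, |v| = sqrt(113) = 10.6301
Scalar projection = u.v / |v| = 50 / sqrt(113) = 4.7036

4.7036


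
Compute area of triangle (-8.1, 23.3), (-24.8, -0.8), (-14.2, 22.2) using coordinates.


Area = |x_A(y_B-y_C) + x_B(y_C-y_A) + x_C(y_A-y_B)|/2
= |186.3 + 27.28 + (-342.22)|/2
= 128.64/2 = 64.32

64.32


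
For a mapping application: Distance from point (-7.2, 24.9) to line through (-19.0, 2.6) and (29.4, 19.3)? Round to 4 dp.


|cross product| = 882.26
|line direction| = sqrt(2621.45) = 51.2001
Distance = 882.26/sqrt(2621.45) = 17.2316

17.2316


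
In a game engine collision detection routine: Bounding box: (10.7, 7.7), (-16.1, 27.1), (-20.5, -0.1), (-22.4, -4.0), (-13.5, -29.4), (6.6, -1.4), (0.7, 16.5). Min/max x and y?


x range: [-22.4, 10.7]
y range: [-29.4, 27.1]
Bounding box: (-22.4,-29.4) to (10.7,27.1)

(-22.4,-29.4) to (10.7,27.1)


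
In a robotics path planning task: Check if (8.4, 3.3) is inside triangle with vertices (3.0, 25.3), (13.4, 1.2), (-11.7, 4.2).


Cross products: AB x AP = -98.66, BC x BP = -37.71, CA x CP = -437.34
All same sign? yes

Yes, inside


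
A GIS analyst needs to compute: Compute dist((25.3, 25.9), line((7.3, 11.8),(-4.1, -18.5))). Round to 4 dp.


|cross product| = 384.66
|line direction| = sqrt(1048.05) = 32.3736
Distance = 384.66/sqrt(1048.05) = 11.8819

11.8819


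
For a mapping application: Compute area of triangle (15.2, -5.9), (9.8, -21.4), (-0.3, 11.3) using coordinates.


Area = |x_A(y_B-y_C) + x_B(y_C-y_A) + x_C(y_A-y_B)|/2
= |(-497.04) + 168.56 + (-4.65)|/2
= 333.13/2 = 166.565

166.565


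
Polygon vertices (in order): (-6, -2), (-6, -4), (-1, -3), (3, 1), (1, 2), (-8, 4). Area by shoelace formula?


Shoelace sum: ((-6)*(-4) - (-6)*(-2)) + ((-6)*(-3) - (-1)*(-4)) + ((-1)*1 - 3*(-3)) + (3*2 - 1*1) + (1*4 - (-8)*2) + ((-8)*(-2) - (-6)*4)
= 99
Area = |99|/2 = 49.5

49.5


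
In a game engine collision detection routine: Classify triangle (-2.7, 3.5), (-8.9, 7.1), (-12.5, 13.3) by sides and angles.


Side lengths squared: AB^2=51.4, BC^2=51.4, CA^2=192.08
Sorted: [51.4, 51.4, 192.08]
By sides: Isosceles, By angles: Obtuse

Isosceles, Obtuse


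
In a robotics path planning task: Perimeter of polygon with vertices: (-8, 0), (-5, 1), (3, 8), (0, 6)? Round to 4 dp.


Sides: (-8, 0)->(-5, 1): sqrt(10) = 3.162278, (-5, 1)->(3, 8): sqrt(113) = 10.630146, (3, 8)->(0, 6): sqrt(13) = 3.605551, (0, 6)->(-8, 0): sqrt(100) = 10
Sum = 27.397975
Perimeter = 27.398

27.398


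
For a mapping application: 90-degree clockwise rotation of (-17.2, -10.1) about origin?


90° CW: (x,y) -> (y, -x)
(-17.2,-10.1) -> (-10.1, 17.2)

(-10.1, 17.2)


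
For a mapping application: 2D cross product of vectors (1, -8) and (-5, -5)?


u x v = u_x*v_y - u_y*v_x = 1*(-5) - (-8)*(-5)
= (-5) - 40 = -45

-45


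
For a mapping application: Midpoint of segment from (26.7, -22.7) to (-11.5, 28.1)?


M = ((26.7+(-11.5))/2, ((-22.7)+28.1)/2)
= (7.6, 2.7)

(7.6, 2.7)


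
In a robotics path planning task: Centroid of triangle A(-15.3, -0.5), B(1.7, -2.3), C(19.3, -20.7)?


Centroid = ((x_A+x_B+x_C)/3, (y_A+y_B+y_C)/3)
= (((-15.3)+1.7+19.3)/3, ((-0.5)+(-2.3)+(-20.7))/3)
= (1.9, -7.8333)

(1.9, -7.8333)


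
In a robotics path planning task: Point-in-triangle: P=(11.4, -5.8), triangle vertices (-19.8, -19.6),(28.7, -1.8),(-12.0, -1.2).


Cross products: AB x AP = 113.94, BC x BP = 173.18, CA x CP = 466.44
All same sign? yes

Yes, inside


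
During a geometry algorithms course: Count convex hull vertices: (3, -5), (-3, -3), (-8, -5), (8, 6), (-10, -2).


Convex hull vertices (CCW): (-10, -2), (-8, -5), (3, -5), (8, 6)
Count = 4

4


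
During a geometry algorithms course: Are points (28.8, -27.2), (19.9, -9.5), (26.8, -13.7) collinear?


Cross product: (19.9-28.8)*((-13.7)-(-27.2)) - ((-9.5)-(-27.2))*(26.8-28.8)
= -84.75

No, not collinear


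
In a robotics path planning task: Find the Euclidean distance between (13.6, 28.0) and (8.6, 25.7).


dx=-5, dy=-2.3
d^2 = (-5)^2 + (-2.3)^2 = 30.29
d = sqrt(30.29) = 5.5036

5.5036


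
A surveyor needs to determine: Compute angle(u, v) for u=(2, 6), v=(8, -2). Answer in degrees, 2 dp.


u.v = 4, |u| = sqrt(40) = 6.3246, |v| = sqrt(68) = 8.2462
cos(theta) = u.v/(|u||v|) = 4/sqrt(2720) = 0.076696
theta = acos(0.076696) = 85.6 degrees

85.6 degrees


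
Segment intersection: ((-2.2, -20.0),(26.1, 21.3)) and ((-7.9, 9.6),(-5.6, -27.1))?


Cross products: d1=141.11, d2=1274.71, d3=1073.09, d4=-60.51
d1*d2 < 0 and d3*d4 < 0? no

No, they don't intersect


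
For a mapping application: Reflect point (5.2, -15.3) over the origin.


Reflection over origin: (x,y) -> (-x,-y)
(5.2, -15.3) -> (-5.2, 15.3)

(-5.2, 15.3)


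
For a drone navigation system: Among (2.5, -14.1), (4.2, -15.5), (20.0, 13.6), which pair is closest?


d(P0,P1) = 2.2023, d(P0,P2) = 32.7649, d(P1,P2) = 33.1127
Closest: P0 and P1

Closest pair: (2.5, -14.1) and (4.2, -15.5), distance = 2.2023


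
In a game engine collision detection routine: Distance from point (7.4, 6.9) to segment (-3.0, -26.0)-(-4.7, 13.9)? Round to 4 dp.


Project P onto AB: t = 0.812 (clamped to [0,1])
Closest point on segment: (-4.3804, 6.3981)
Distance: 11.7911

11.7911


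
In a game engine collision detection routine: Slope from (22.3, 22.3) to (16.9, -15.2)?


slope = (y2-y1)/(x2-x1) = ((-15.2)-22.3)/(16.9-22.3) = (-37.5)/(-5.4) = 6.9444

6.9444


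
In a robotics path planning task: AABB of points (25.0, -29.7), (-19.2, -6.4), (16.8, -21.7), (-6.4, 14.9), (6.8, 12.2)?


x range: [-19.2, 25]
y range: [-29.7, 14.9]
Bounding box: (-19.2,-29.7) to (25,14.9)

(-19.2,-29.7) to (25,14.9)


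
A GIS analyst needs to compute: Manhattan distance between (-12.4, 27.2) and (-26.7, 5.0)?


|(-12.4)-(-26.7)| + |27.2-5| = 14.3 + 22.2 = 36.5

36.5


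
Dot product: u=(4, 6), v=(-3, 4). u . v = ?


u . v = u_x*v_x + u_y*v_y = 4*(-3) + 6*4
= (-12) + 24 = 12

12


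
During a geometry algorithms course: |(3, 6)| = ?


|u| = sqrt(3^2 + 6^2) = sqrt(45) = 6.7082

6.7082


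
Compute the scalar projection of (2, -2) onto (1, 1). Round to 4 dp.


u.v = 0, |v| = sqrt(2) = 1.4142
Scalar projection = u.v / |v| = 0 / sqrt(2) = 0

0


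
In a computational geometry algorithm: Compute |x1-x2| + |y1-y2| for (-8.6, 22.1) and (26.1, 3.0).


|(-8.6)-26.1| + |22.1-3| = 34.7 + 19.1 = 53.8

53.8


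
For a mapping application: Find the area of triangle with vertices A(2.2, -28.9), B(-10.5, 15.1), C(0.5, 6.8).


Area = |x_A(y_B-y_C) + x_B(y_C-y_A) + x_C(y_A-y_B)|/2
= |18.26 + (-374.85) + (-22)|/2
= 378.59/2 = 189.295

189.295


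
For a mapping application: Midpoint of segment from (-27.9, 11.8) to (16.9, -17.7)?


M = (((-27.9)+16.9)/2, (11.8+(-17.7))/2)
= (-5.5, -2.95)

(-5.5, -2.95)


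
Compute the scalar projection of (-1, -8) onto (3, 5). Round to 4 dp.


u.v = -43, |v| = sqrt(34) = 5.831
Scalar projection = u.v / |v| = -43 / sqrt(34) = -7.3744

-7.3744


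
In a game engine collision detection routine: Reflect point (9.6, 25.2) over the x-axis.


Reflection over x-axis: (x,y) -> (x,-y)
(9.6, 25.2) -> (9.6, -25.2)

(9.6, -25.2)


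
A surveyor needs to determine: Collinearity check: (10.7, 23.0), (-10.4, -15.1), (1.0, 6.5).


Cross product: ((-10.4)-10.7)*(6.5-23) - ((-15.1)-23)*(1-10.7)
= -21.42

No, not collinear


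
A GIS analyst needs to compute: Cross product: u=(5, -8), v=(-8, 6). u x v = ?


u x v = u_x*v_y - u_y*v_x = 5*6 - (-8)*(-8)
= 30 - 64 = -34

-34


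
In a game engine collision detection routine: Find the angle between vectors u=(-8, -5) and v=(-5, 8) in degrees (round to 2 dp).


u.v = 0, |u| = sqrt(89) = 9.434, |v| = sqrt(89) = 9.434
cos(theta) = u.v/(|u||v|) = 0/sqrt(7921) = 0
theta = acos(0) = 90 degrees

90 degrees


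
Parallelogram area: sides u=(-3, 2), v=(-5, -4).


|u x v| = |(-3)*(-4) - 2*(-5)|
= |12 - (-10)| = 22

22


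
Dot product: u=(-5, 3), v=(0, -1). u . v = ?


u . v = u_x*v_x + u_y*v_y = (-5)*0 + 3*(-1)
= 0 + (-3) = -3

-3


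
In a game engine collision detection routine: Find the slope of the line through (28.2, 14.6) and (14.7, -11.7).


slope = (y2-y1)/(x2-x1) = ((-11.7)-14.6)/(14.7-28.2) = (-26.3)/(-13.5) = 1.9481

1.9481


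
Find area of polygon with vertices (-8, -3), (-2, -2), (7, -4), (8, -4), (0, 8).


Shoelace sum: ((-8)*(-2) - (-2)*(-3)) + ((-2)*(-4) - 7*(-2)) + (7*(-4) - 8*(-4)) + (8*8 - 0*(-4)) + (0*(-3) - (-8)*8)
= 164
Area = |164|/2 = 82

82


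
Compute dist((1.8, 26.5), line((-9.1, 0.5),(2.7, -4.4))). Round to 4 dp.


|cross product| = 360.21
|line direction| = sqrt(163.25) = 12.7769
Distance = 360.21/sqrt(163.25) = 28.1922

28.1922


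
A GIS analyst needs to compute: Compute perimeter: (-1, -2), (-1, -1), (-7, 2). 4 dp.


Sides: (-1, -2)->(-1, -1): sqrt(1) = 1, (-1, -1)->(-7, 2): sqrt(45) = 6.708204, (-7, 2)->(-1, -2): sqrt(52) = 7.211103
Sum = 14.919307
Perimeter = 14.9193

14.9193


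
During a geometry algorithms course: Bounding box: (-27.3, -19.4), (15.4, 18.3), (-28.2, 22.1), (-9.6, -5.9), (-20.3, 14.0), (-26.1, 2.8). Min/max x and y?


x range: [-28.2, 15.4]
y range: [-19.4, 22.1]
Bounding box: (-28.2,-19.4) to (15.4,22.1)

(-28.2,-19.4) to (15.4,22.1)


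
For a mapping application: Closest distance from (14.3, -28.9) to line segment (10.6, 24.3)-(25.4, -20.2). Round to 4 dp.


Project P onto AB: t = 1 (clamped to [0,1])
Closest point on segment: (25.4, -20.2)
Distance: 14.1032

14.1032


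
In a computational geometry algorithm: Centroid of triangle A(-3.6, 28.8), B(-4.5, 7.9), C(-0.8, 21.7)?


Centroid = ((x_A+x_B+x_C)/3, (y_A+y_B+y_C)/3)
= (((-3.6)+(-4.5)+(-0.8))/3, (28.8+7.9+21.7)/3)
= (-2.9667, 19.4667)

(-2.9667, 19.4667)


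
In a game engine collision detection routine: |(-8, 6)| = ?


|u| = sqrt((-8)^2 + 6^2) = sqrt(100) = 10

10


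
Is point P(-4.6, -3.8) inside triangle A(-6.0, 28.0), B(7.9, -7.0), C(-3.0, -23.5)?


Cross products: AB x AP = -393.02, BC x BP = -241.13, CA x CP = 23.3
All same sign? no

No, outside


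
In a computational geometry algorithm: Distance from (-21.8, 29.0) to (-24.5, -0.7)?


dx=-2.7, dy=-29.7
d^2 = (-2.7)^2 + (-29.7)^2 = 889.38
d = sqrt(889.38) = 29.8225

29.8225


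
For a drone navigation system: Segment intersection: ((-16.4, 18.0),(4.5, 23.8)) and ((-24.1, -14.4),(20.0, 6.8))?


Cross products: d1=1265.6, d2=1078.3, d3=-632.5, d4=-445.2
d1*d2 < 0 and d3*d4 < 0? no

No, they don't intersect


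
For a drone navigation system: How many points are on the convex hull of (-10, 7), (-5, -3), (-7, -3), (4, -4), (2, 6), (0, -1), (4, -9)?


Convex hull vertices (CCW): (-10, 7), (-7, -3), (4, -9), (4, -4), (2, 6)
Count = 5

5


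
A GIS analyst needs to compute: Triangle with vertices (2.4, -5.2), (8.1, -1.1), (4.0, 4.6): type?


Side lengths squared: AB^2=49.3, BC^2=49.3, CA^2=98.6
Sorted: [49.3, 49.3, 98.6]
By sides: Isosceles, By angles: Right

Isosceles, Right


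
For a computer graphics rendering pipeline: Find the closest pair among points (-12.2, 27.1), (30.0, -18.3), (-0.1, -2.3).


d(P0,P1) = 61.9839, d(P0,P2) = 31.7926, d(P1,P2) = 34.0883
Closest: P0 and P2

Closest pair: (-12.2, 27.1) and (-0.1, -2.3), distance = 31.7926


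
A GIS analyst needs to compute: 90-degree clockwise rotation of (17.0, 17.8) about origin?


90° CW: (x,y) -> (y, -x)
(17,17.8) -> (17.8, -17)

(17.8, -17)


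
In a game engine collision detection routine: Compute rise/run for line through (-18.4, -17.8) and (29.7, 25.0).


slope = (y2-y1)/(x2-x1) = (25-(-17.8))/(29.7-(-18.4)) = 42.8/48.1 = 0.8898

0.8898


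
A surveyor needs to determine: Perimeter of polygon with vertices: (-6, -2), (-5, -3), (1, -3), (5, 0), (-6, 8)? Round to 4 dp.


Sides: (-6, -2)->(-5, -3): sqrt(2) = 1.414214, (-5, -3)->(1, -3): sqrt(36) = 6, (1, -3)->(5, 0): sqrt(25) = 5, (5, 0)->(-6, 8): sqrt(185) = 13.601471, (-6, 8)->(-6, -2): sqrt(100) = 10
Sum = 36.015685
Perimeter = 36.0157

36.0157


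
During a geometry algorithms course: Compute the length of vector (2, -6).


|u| = sqrt(2^2 + (-6)^2) = sqrt(40) = 6.3246

6.3246


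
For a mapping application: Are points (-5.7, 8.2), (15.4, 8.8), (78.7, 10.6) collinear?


Cross product: (15.4-(-5.7))*(10.6-8.2) - (8.8-8.2)*(78.7-(-5.7))
= 0

Yes, collinear


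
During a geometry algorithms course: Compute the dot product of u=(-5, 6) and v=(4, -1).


u . v = u_x*v_x + u_y*v_y = (-5)*4 + 6*(-1)
= (-20) + (-6) = -26

-26


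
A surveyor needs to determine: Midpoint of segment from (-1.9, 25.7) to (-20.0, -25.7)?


M = (((-1.9)+(-20))/2, (25.7+(-25.7))/2)
= (-10.95, 0)

(-10.95, 0)


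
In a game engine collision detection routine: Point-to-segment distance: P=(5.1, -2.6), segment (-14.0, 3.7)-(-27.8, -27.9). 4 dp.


Project P onto AB: t = 0 (clamped to [0,1])
Closest point on segment: (-14, 3.7)
Distance: 20.1122

20.1122


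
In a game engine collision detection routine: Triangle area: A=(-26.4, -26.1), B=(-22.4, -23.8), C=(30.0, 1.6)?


Area = |x_A(y_B-y_C) + x_B(y_C-y_A) + x_C(y_A-y_B)|/2
= |670.56 + (-620.48) + (-69)|/2
= 18.92/2 = 9.46

9.46


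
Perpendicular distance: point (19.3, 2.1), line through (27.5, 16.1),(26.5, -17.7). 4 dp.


|cross product| = 263.16
|line direction| = sqrt(1143.44) = 33.8148
Distance = 263.16/sqrt(1143.44) = 7.7824

7.7824


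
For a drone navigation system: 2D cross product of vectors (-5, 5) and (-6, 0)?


u x v = u_x*v_y - u_y*v_x = (-5)*0 - 5*(-6)
= 0 - (-30) = 30

30


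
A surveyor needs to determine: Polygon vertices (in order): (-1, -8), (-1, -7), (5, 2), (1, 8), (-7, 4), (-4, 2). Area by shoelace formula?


Shoelace sum: ((-1)*(-7) - (-1)*(-8)) + ((-1)*2 - 5*(-7)) + (5*8 - 1*2) + (1*4 - (-7)*8) + ((-7)*2 - (-4)*4) + ((-4)*(-8) - (-1)*2)
= 166
Area = |166|/2 = 83

83


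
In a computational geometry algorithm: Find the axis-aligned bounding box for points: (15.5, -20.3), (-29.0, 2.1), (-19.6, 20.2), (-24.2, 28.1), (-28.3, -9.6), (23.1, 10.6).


x range: [-29, 23.1]
y range: [-20.3, 28.1]
Bounding box: (-29,-20.3) to (23.1,28.1)

(-29,-20.3) to (23.1,28.1)


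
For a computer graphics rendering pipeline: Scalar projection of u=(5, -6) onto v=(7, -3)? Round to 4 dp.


u.v = 53, |v| = sqrt(58) = 7.6158
Scalar projection = u.v / |v| = 53 / sqrt(58) = 6.9592

6.9592


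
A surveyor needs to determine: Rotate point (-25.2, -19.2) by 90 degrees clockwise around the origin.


90° CW: (x,y) -> (y, -x)
(-25.2,-19.2) -> (-19.2, 25.2)

(-19.2, 25.2)


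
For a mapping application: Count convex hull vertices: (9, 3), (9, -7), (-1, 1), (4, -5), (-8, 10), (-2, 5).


Convex hull vertices (CCW): (-8, 10), (-1, 1), (4, -5), (9, -7), (9, 3)
Count = 5

5


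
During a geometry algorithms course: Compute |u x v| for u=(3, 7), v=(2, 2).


|u x v| = |3*2 - 7*2|
= |6 - 14| = 8

8


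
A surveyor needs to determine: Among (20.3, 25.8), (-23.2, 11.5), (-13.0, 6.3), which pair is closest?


d(P0,P1) = 45.7902, d(P0,P2) = 38.5894, d(P1,P2) = 11.449
Closest: P1 and P2

Closest pair: (-23.2, 11.5) and (-13.0, 6.3), distance = 11.449


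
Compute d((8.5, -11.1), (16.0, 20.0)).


dx=7.5, dy=31.1
d^2 = 7.5^2 + 31.1^2 = 1023.46
d = sqrt(1023.46) = 31.9916

31.9916


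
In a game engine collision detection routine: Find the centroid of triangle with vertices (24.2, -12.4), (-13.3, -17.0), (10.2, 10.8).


Centroid = ((x_A+x_B+x_C)/3, (y_A+y_B+y_C)/3)
= ((24.2+(-13.3)+10.2)/3, ((-12.4)+(-17)+10.8)/3)
= (7.0333, -6.2)

(7.0333, -6.2)


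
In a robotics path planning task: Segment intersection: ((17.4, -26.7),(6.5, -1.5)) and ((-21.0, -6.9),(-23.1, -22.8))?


Cross products: d1=652.14, d2=425.91, d3=751.86, d4=978.09
d1*d2 < 0 and d3*d4 < 0? no

No, they don't intersect


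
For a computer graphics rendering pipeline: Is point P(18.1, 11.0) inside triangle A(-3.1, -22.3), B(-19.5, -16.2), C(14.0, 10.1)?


Cross products: AB x AP = -675.44, BC x BP = -77.68, CA x CP = 117.45
All same sign? no

No, outside


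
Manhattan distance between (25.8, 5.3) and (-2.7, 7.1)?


|25.8-(-2.7)| + |5.3-7.1| = 28.5 + 1.8 = 30.3

30.3


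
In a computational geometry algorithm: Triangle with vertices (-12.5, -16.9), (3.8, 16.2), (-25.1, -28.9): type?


Side lengths squared: AB^2=1361.3, BC^2=2869.22, CA^2=302.76
Sorted: [302.76, 1361.3, 2869.22]
By sides: Scalene, By angles: Obtuse

Scalene, Obtuse


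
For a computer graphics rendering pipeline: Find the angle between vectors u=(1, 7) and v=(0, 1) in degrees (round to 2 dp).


u.v = 7, |u| = sqrt(50) = 7.0711, |v| = sqrt(1) = 1
cos(theta) = u.v/(|u||v|) = 7/sqrt(50) = 0.989949
theta = acos(0.989949) = 8.13 degrees

8.13 degrees


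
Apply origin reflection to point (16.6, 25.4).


Reflection over origin: (x,y) -> (-x,-y)
(16.6, 25.4) -> (-16.6, -25.4)

(-16.6, -25.4)


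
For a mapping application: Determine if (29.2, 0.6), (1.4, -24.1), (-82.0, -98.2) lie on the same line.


Cross product: (1.4-29.2)*((-98.2)-0.6) - ((-24.1)-0.6)*((-82)-29.2)
= 0

Yes, collinear


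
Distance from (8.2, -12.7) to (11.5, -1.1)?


dx=3.3, dy=11.6
d^2 = 3.3^2 + 11.6^2 = 145.45
d = sqrt(145.45) = 12.0603

12.0603


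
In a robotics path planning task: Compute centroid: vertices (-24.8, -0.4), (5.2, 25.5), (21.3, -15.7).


Centroid = ((x_A+x_B+x_C)/3, (y_A+y_B+y_C)/3)
= (((-24.8)+5.2+21.3)/3, ((-0.4)+25.5+(-15.7))/3)
= (0.5667, 3.1333)

(0.5667, 3.1333)


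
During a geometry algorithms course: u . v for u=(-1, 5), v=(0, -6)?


u . v = u_x*v_x + u_y*v_y = (-1)*0 + 5*(-6)
= 0 + (-30) = -30

-30


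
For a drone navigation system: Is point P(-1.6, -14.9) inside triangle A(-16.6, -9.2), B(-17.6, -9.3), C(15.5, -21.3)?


Cross products: AB x AP = 7.2, BC x BP = 6.64, CA x CP = 1.47
All same sign? yes

Yes, inside


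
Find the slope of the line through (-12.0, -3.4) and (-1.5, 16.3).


slope = (y2-y1)/(x2-x1) = (16.3-(-3.4))/((-1.5)-(-12)) = 19.7/10.5 = 1.8762

1.8762


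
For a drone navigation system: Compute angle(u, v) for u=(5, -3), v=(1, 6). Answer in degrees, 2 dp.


u.v = -13, |u| = sqrt(34) = 5.831, |v| = sqrt(37) = 6.0828
cos(theta) = u.v/(|u||v|) = -13/sqrt(1258) = -0.366525
theta = acos(-0.366525) = 111.5 degrees

111.5 degrees


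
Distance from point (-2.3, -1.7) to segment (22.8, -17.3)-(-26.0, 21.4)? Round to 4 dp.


Project P onto AB: t = 0.4714 (clamped to [0,1])
Closest point on segment: (-0.204, 0.943)
Distance: 3.3732

3.3732


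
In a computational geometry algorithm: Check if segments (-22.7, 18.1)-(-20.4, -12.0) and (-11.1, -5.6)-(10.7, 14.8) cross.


Cross products: d1=753.3, d2=50.2, d3=294.65, d4=997.75
d1*d2 < 0 and d3*d4 < 0? no

No, they don't intersect


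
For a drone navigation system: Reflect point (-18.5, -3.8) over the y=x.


Reflection over y=x: (x,y) -> (y,x)
(-18.5, -3.8) -> (-3.8, -18.5)

(-3.8, -18.5)


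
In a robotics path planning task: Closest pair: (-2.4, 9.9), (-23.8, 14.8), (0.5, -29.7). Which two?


d(P0,P1) = 21.9538, d(P0,P2) = 39.706, d(P1,P2) = 50.7025
Closest: P0 and P1

Closest pair: (-2.4, 9.9) and (-23.8, 14.8), distance = 21.9538


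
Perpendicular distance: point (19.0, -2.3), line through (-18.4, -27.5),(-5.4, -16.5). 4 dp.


|cross product| = 83.8
|line direction| = sqrt(290) = 17.0294
Distance = 83.8/sqrt(290) = 4.9209

4.9209


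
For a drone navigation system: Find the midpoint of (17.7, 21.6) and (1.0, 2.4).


M = ((17.7+1)/2, (21.6+2.4)/2)
= (9.35, 12)

(9.35, 12)


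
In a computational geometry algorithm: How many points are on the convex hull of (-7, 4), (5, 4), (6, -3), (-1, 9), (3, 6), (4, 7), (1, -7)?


Convex hull vertices (CCW): (-7, 4), (1, -7), (6, -3), (5, 4), (4, 7), (-1, 9)
Count = 6

6


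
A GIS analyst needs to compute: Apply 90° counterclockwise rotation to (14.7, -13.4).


90° CCW: (x,y) -> (-y, x)
(14.7,-13.4) -> (13.4, 14.7)

(13.4, 14.7)


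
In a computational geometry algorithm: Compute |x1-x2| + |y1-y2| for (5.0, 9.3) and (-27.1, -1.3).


|5-(-27.1)| + |9.3-(-1.3)| = 32.1 + 10.6 = 42.7

42.7


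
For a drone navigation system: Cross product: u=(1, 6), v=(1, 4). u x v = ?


u x v = u_x*v_y - u_y*v_x = 1*4 - 6*1
= 4 - 6 = -2

-2


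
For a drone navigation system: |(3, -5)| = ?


|u| = sqrt(3^2 + (-5)^2) = sqrt(34) = 5.831

5.831


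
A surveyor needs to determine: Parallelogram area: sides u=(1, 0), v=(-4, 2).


|u x v| = |1*2 - 0*(-4)|
= |2 - 0| = 2

2


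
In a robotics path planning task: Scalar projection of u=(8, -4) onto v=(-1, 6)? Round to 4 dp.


u.v = -32, |v| = sqrt(37) = 6.0828
Scalar projection = u.v / |v| = -32 / sqrt(37) = -5.2608

-5.2608


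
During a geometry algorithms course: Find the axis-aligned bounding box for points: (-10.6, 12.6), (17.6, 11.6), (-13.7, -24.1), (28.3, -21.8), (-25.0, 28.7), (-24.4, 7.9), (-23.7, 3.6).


x range: [-25, 28.3]
y range: [-24.1, 28.7]
Bounding box: (-25,-24.1) to (28.3,28.7)

(-25,-24.1) to (28.3,28.7)


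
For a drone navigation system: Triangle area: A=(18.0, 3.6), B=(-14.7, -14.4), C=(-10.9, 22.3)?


Area = |x_A(y_B-y_C) + x_B(y_C-y_A) + x_C(y_A-y_B)|/2
= |(-660.6) + (-274.89) + (-196.2)|/2
= 1131.69/2 = 565.845

565.845


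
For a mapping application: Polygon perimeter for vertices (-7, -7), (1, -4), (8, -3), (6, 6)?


Sides: (-7, -7)->(1, -4): sqrt(73) = 8.544004, (1, -4)->(8, -3): sqrt(50) = 7.071068, (8, -3)->(6, 6): sqrt(85) = 9.219544, (6, 6)->(-7, -7): sqrt(338) = 18.384776
Sum = 43.219392
Perimeter = 43.2194

43.2194


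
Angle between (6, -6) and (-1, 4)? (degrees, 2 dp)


u.v = -30, |u| = sqrt(72) = 8.4853, |v| = sqrt(17) = 4.1231
cos(theta) = u.v/(|u||v|) = -30/sqrt(1224) = -0.857493
theta = acos(-0.857493) = 149.04 degrees

149.04 degrees


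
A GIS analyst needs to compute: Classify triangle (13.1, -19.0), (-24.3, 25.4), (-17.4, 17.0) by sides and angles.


Side lengths squared: AB^2=3370.12, BC^2=118.17, CA^2=2226.25
Sorted: [118.17, 2226.25, 3370.12]
By sides: Scalene, By angles: Obtuse

Scalene, Obtuse


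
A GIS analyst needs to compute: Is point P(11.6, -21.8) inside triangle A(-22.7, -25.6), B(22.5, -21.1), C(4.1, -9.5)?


Cross products: AB x AP = 17.41, BC x BP = 139.32, CA x CP = 450.39
All same sign? yes

Yes, inside


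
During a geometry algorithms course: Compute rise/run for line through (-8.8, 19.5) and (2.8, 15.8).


slope = (y2-y1)/(x2-x1) = (15.8-19.5)/(2.8-(-8.8)) = (-3.7)/11.6 = -0.319

-0.319


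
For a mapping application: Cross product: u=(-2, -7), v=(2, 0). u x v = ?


u x v = u_x*v_y - u_y*v_x = (-2)*0 - (-7)*2
= 0 - (-14) = 14

14


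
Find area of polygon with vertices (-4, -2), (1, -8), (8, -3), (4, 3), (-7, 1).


Shoelace sum: ((-4)*(-8) - 1*(-2)) + (1*(-3) - 8*(-8)) + (8*3 - 4*(-3)) + (4*1 - (-7)*3) + ((-7)*(-2) - (-4)*1)
= 174
Area = |174|/2 = 87

87


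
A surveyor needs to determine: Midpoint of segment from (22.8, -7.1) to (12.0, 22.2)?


M = ((22.8+12)/2, ((-7.1)+22.2)/2)
= (17.4, 7.55)

(17.4, 7.55)


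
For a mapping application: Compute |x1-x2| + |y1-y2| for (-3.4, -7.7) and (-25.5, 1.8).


|(-3.4)-(-25.5)| + |(-7.7)-1.8| = 22.1 + 9.5 = 31.6

31.6


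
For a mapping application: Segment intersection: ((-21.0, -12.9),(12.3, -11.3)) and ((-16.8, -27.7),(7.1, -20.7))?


Cross products: d1=383.12, d2=188.26, d3=-499.56, d4=-304.7
d1*d2 < 0 and d3*d4 < 0? no

No, they don't intersect


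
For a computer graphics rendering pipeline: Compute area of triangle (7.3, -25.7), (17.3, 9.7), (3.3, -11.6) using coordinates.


Area = |x_A(y_B-y_C) + x_B(y_C-y_A) + x_C(y_A-y_B)|/2
= |155.49 + 243.93 + (-116.82)|/2
= 282.6/2 = 141.3

141.3


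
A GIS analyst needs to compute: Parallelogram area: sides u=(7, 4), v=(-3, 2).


|u x v| = |7*2 - 4*(-3)|
= |14 - (-12)| = 26

26


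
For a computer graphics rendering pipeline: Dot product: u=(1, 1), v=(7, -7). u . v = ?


u . v = u_x*v_x + u_y*v_y = 1*7 + 1*(-7)
= 7 + (-7) = 0

0


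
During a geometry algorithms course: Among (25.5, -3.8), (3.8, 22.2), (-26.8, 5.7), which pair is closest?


d(P0,P1) = 33.8658, d(P0,P2) = 53.1558, d(P1,P2) = 34.7651
Closest: P0 and P1

Closest pair: (25.5, -3.8) and (3.8, 22.2), distance = 33.8658


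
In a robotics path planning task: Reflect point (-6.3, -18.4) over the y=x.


Reflection over y=x: (x,y) -> (y,x)
(-6.3, -18.4) -> (-18.4, -6.3)

(-18.4, -6.3)


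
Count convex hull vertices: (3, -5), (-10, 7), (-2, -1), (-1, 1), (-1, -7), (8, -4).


Convex hull vertices (CCW): (-10, 7), (-1, -7), (8, -4)
Count = 3

3


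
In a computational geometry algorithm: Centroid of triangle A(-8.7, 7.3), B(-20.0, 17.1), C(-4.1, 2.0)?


Centroid = ((x_A+x_B+x_C)/3, (y_A+y_B+y_C)/3)
= (((-8.7)+(-20)+(-4.1))/3, (7.3+17.1+2)/3)
= (-10.9333, 8.8)

(-10.9333, 8.8)


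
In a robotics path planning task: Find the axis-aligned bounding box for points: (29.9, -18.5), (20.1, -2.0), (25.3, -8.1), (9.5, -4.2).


x range: [9.5, 29.9]
y range: [-18.5, -2]
Bounding box: (9.5,-18.5) to (29.9,-2)

(9.5,-18.5) to (29.9,-2)


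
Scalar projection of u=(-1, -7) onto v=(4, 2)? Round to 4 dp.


u.v = -18, |v| = sqrt(20) = 4.4721
Scalar projection = u.v / |v| = -18 / sqrt(20) = -4.0249

-4.0249


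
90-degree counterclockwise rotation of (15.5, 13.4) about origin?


90° CCW: (x,y) -> (-y, x)
(15.5,13.4) -> (-13.4, 15.5)

(-13.4, 15.5)


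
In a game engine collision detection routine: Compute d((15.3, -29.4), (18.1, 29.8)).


dx=2.8, dy=59.2
d^2 = 2.8^2 + 59.2^2 = 3512.48
d = sqrt(3512.48) = 59.2662

59.2662


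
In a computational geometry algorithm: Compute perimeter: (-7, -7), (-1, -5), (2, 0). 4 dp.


Sides: (-7, -7)->(-1, -5): sqrt(40) = 6.324555, (-1, -5)->(2, 0): sqrt(34) = 5.830952, (2, 0)->(-7, -7): sqrt(130) = 11.401754
Sum = 23.557261
Perimeter = 23.5573

23.5573


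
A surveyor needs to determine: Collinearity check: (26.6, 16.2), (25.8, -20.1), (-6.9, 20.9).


Cross product: (25.8-26.6)*(20.9-16.2) - ((-20.1)-16.2)*((-6.9)-26.6)
= -1219.81

No, not collinear


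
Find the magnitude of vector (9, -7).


|u| = sqrt(9^2 + (-7)^2) = sqrt(130) = 11.4018

11.4018


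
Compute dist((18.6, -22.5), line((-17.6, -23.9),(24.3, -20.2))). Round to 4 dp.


|cross product| = 75.28
|line direction| = sqrt(1769.3) = 42.063
Distance = 75.28/sqrt(1769.3) = 1.7897

1.7897


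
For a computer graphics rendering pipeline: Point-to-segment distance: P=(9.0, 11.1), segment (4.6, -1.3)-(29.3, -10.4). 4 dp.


Project P onto AB: t = 0 (clamped to [0,1])
Closest point on segment: (4.6, -1.3)
Distance: 13.1575

13.1575


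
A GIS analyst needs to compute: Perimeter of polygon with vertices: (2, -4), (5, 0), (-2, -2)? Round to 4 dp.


Sides: (2, -4)->(5, 0): sqrt(25) = 5, (5, 0)->(-2, -2): sqrt(53) = 7.28011, (-2, -2)->(2, -4): sqrt(20) = 4.472136
Sum = 16.752246
Perimeter = 16.7522

16.7522


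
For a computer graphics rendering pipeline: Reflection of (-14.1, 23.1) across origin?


Reflection over origin: (x,y) -> (-x,-y)
(-14.1, 23.1) -> (14.1, -23.1)

(14.1, -23.1)


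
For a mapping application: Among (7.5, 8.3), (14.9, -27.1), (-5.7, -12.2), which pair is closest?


d(P0,P1) = 36.1652, d(P0,P2) = 24.3822, d(P1,P2) = 25.4238
Closest: P0 and P2

Closest pair: (7.5, 8.3) and (-5.7, -12.2), distance = 24.3822


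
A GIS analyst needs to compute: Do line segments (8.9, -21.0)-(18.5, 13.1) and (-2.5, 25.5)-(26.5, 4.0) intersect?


Cross products: d1=-1103.4, d2=91.9, d3=835.14, d4=-360.16
d1*d2 < 0 and d3*d4 < 0? yes

Yes, they intersect


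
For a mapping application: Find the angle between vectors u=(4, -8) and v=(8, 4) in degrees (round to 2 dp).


u.v = 0, |u| = sqrt(80) = 8.9443, |v| = sqrt(80) = 8.9443
cos(theta) = u.v/(|u||v|) = 0/sqrt(6400) = 0
theta = acos(0) = 90 degrees

90 degrees


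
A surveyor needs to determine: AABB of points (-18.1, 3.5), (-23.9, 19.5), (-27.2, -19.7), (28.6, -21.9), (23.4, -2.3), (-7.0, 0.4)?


x range: [-27.2, 28.6]
y range: [-21.9, 19.5]
Bounding box: (-27.2,-21.9) to (28.6,19.5)

(-27.2,-21.9) to (28.6,19.5)


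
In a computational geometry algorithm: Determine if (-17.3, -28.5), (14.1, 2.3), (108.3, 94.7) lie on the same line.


Cross product: (14.1-(-17.3))*(94.7-(-28.5)) - (2.3-(-28.5))*(108.3-(-17.3))
= 0

Yes, collinear


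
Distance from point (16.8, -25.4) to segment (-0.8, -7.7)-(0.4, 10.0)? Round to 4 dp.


Project P onto AB: t = 0 (clamped to [0,1])
Closest point on segment: (-0.8, -7.7)
Distance: 24.961

24.961


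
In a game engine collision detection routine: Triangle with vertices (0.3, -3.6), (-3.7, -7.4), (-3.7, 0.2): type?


Side lengths squared: AB^2=30.44, BC^2=57.76, CA^2=30.44
Sorted: [30.44, 30.44, 57.76]
By sides: Isosceles, By angles: Acute

Isosceles, Acute


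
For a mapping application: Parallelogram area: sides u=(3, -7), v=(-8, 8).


|u x v| = |3*8 - (-7)*(-8)|
= |24 - 56| = 32

32


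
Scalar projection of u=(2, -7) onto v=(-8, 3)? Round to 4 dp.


u.v = -37, |v| = sqrt(73) = 8.544
Scalar projection = u.v / |v| = -37 / sqrt(73) = -4.3305

-4.3305


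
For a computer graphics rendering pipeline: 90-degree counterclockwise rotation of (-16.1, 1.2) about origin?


90° CCW: (x,y) -> (-y, x)
(-16.1,1.2) -> (-1.2, -16.1)

(-1.2, -16.1)


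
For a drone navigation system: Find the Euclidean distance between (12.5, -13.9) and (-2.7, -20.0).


dx=-15.2, dy=-6.1
d^2 = (-15.2)^2 + (-6.1)^2 = 268.25
d = sqrt(268.25) = 16.3783

16.3783


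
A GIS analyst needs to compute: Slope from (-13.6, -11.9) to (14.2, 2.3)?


slope = (y2-y1)/(x2-x1) = (2.3-(-11.9))/(14.2-(-13.6)) = 14.2/27.8 = 0.5108

0.5108


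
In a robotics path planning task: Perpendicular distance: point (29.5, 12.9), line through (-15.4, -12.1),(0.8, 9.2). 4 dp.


|cross product| = 551.37
|line direction| = sqrt(716.13) = 26.7606
Distance = 551.37/sqrt(716.13) = 20.6038

20.6038


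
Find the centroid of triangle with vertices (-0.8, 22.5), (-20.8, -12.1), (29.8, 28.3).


Centroid = ((x_A+x_B+x_C)/3, (y_A+y_B+y_C)/3)
= (((-0.8)+(-20.8)+29.8)/3, (22.5+(-12.1)+28.3)/3)
= (2.7333, 12.9)

(2.7333, 12.9)


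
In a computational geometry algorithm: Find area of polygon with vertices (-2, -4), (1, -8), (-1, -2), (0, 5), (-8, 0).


Shoelace sum: ((-2)*(-8) - 1*(-4)) + (1*(-2) - (-1)*(-8)) + ((-1)*5 - 0*(-2)) + (0*0 - (-8)*5) + ((-8)*(-4) - (-2)*0)
= 77
Area = |77|/2 = 38.5

38.5


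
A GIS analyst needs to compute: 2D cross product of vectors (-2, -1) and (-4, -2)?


u x v = u_x*v_y - u_y*v_x = (-2)*(-2) - (-1)*(-4)
= 4 - 4 = 0

0
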